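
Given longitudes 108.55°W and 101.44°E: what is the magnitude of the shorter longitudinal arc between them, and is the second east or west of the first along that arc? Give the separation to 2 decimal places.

150.01° west

Raw difference: 101.44 − -108.55 = 209.99°.
Normalise into (−180°, 180°]: 209.99° − 360° = -150.01°.
Negative ⇒ the second point lies to the west; separation 150.01°.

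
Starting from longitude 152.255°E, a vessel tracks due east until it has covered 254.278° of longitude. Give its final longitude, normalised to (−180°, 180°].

Start at +152.255°; shift +254.278° → +406.533°.
+406.533° lies outside (−180°, 180°]; subtract 360° → +46.533°.

46.533°E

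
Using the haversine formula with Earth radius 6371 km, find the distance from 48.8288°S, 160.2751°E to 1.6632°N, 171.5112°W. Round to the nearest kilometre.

Δλ = -171.5112 − 160.2751 = -331.7863°; wrapped into (−180°, 180°]: 28.2137°.
Δφ = 1.6632 − -48.8288 = 50.4920°.
a = sin²(Δφ/2) + cos φ₁ · cos φ₂ · sin²(Δλ/2) = 0.220997.
c = 2·atan2(√a, √(1−a)) = 0.97882 rad → d = 6371·c ≈ 6236.04 km.

6236 km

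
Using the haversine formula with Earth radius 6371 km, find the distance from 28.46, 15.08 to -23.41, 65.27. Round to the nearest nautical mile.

4257 nmi

Δλ = 65.27 − 15.08 = 50.19°.
Δφ = -23.41 − 28.46 = -51.87°.
a = sin²(Δφ/2) + cos φ₁ · cos φ₂ · sin²(Δλ/2) = 0.336399.
c = 2·atan2(√a, √(1−a)) = 1.23745 rad → d = 6371·c ≈ 7883.82 km ≈ 4256.92 nmi.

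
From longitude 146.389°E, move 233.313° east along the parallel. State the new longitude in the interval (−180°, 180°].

19.702°E

Start at +146.389°; shift +233.313° → +379.702°.
+379.702° lies outside (−180°, 180°]; subtract 360° → +19.702°.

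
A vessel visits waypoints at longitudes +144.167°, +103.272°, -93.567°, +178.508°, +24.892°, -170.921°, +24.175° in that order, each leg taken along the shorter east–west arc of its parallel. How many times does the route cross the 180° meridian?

Leg 1: +144.167° → +103.272°, shortest Δλ = -40.895° (west) — does not cross 180°.
Leg 2: +103.272° → -93.567°, shortest Δλ = 163.161° (east) — crosses 180°.
Leg 3: -93.567° → +178.508°, shortest Δλ = -87.925° (west) — crosses 180°.
Leg 4: +178.508° → +24.892°, shortest Δλ = -153.616° (west) — does not cross 180°.
Leg 5: +24.892° → -170.921°, shortest Δλ = 164.187° (east) — crosses 180°.
Leg 6: -170.921° → +24.175°, shortest Δλ = -164.904° (west) — crosses 180°.
Total crossings: 4.

4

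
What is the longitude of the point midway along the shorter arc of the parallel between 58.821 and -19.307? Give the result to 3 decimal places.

Signed shortest Δλ from +58.821° to -19.307° is -78.128°.
Midpoint longitude = +58.821° + (-78.128°)/2 = +58.821° − 39.064° = +19.757°.

+19.757°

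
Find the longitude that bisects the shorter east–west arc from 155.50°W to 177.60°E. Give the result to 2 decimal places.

Signed shortest Δλ from -155.50° to +177.60° is -26.90°.
Midpoint longitude = -155.50° + (-26.90°)/2 = -155.50° − 13.45° = -168.95°.
(The naïve average (-155.50 + +177.60)/2 = 11.05° is on the wrong side of the globe.)

168.95°W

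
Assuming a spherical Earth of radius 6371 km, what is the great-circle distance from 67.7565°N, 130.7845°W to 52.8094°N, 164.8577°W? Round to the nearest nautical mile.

1324 nmi

Δλ = -164.8577 − -130.7845 = -34.0732°.
Δφ = 52.8094 − 67.7565 = -14.9471°.
a = sin²(Δφ/2) + cos φ₁ · cos φ₂ · sin²(Δλ/2) = 0.036559.
c = 2·atan2(√a, √(1−a)) = 0.38478 rad → d = 6371·c ≈ 2451.42 km ≈ 1323.66 nmi.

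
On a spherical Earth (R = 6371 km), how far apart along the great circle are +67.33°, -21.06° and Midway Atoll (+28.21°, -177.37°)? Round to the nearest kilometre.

Δλ = -177.37 − -21.06 = -156.31°.
Δφ = 28.21 − 67.33 = -39.12°.
a = sin²(Δφ/2) + cos φ₁ · cos φ₂ · sin²(Δλ/2) = 0.437419.
c = 2·atan2(√a, √(1−a)) = 1.44531 rad → d = 6371·c ≈ 9208.04 km.

9208 km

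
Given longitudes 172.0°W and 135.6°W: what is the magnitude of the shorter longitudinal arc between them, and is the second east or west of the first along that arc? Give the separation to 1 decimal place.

36.4° east

Raw difference: -135.6 − -172.0 = 36.4°.
Normalise into (−180°, 180°]: 36.4° stays 36.4°.
Positive ⇒ the second point lies to the east; separation 36.4°.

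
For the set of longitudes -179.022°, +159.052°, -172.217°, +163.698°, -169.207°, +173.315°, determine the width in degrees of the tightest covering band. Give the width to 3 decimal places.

31.741°

Sort the longitudes: -179.022°, -172.217°, -169.207°, +159.052°, +163.698°, +173.315°.
Eastward gaps between consecutive values (wrapping around): 6.805°, 3.010°, 328.259°, 4.646°, 9.617°, 7.663°.
Largest gap = 328.259° ⇒ minimal covering band is its complement: 360° − 328.259° = 31.741°.
Band runs from +159.052° eastward to -169.207°, crossing the antimeridian.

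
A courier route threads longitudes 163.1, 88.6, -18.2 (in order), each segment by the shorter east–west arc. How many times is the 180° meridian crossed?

Leg 1: +163.1° → +88.6°, shortest Δλ = -74.5° (west) — does not cross 180°.
Leg 2: +88.6° → -18.2°, shortest Δλ = -106.8° (west) — does not cross 180°.
Total crossings: 0.

0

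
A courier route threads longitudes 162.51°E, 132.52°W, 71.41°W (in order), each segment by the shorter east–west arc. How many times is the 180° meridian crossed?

1

Leg 1: +162.51° → -132.52°, shortest Δλ = 64.97° (east) — crosses 180°.
Leg 2: -132.52° → -71.41°, shortest Δλ = 61.11° (east) — does not cross 180°.
Total crossings: 1.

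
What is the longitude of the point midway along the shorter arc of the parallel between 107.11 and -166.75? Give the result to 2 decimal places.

Signed shortest Δλ from +107.11° to -166.75° is +86.14°.
Midpoint longitude = +107.11° + (+86.14°)/2 = +107.11° + 43.07° = +150.18°.
(The naïve average (+107.11 + -166.75)/2 = -29.82° is on the wrong side of the globe.)

+150.18°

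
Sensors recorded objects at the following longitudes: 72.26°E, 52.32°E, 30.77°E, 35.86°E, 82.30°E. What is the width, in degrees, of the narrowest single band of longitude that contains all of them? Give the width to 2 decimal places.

Sort the longitudes: +30.77°, +35.86°, +52.32°, +72.26°, +82.30°.
Eastward gaps between consecutive values (wrapping around): 5.09°, 16.46°, 19.94°, 10.04°, 308.47°.
Largest gap = 308.47° ⇒ minimal covering band is its complement: 360° − 308.47° = 51.53°.
Band runs from +30.77° eastward to +82.30°.

51.53°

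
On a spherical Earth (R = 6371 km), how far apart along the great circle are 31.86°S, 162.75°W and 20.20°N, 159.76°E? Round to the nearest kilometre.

Δλ = 159.76 − -162.75 = 322.51°; wrapped into (−180°, 180°]: -37.49°.
Δφ = 20.20 − -31.86 = 52.06°.
a = sin²(Δφ/2) + cos φ₁ · cos φ₂ · sin²(Δλ/2) = 0.274899.
c = 2·atan2(√a, √(1−a)) = 1.10380 rad → d = 6371·c ≈ 7032.34 km.

7032 km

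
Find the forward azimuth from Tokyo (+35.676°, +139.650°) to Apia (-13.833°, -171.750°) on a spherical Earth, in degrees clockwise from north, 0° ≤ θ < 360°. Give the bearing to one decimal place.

Δλ = -171.750 − 139.650 = -311.400°; wrapped into (−180°, 180°]: 48.600°.
θ = atan2( sin Δλ · cos φ₂ , cos φ₁ · sin φ₂ − sin φ₁ · cos φ₂ · cos Δλ )
  = atan2(0.72836, -0.56871) = 127.983° → normalised to [0°, 360°): 127.983°.

128.0°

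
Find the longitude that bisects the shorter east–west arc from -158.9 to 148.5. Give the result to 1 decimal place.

+174.8°

Signed shortest Δλ from -158.9° to +148.5° is -52.6°.
Midpoint longitude = -158.9° + (-52.6°)/2 = -158.9° − 26.3° = -185.2°.
Normalise into (−180°, 180°]: +174.8°.
(The naïve average (-158.9 + +148.5)/2 = -5.2° is on the wrong side of the globe.)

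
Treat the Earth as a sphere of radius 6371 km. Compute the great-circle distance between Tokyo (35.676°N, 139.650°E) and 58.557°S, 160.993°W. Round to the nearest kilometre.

Δλ = -160.993 − 139.650 = -300.643°; wrapped into (−180°, 180°]: 59.357°.
Δφ = -58.557 − 35.676 = -94.233°.
a = sin²(Δφ/2) + cos φ₁ · cos φ₂ · sin²(Δλ/2) = 0.640792.
c = 2·atan2(√a, √(1−a)) = 1.85624 rad → d = 6371·c ≈ 11826.10 km.

11826 km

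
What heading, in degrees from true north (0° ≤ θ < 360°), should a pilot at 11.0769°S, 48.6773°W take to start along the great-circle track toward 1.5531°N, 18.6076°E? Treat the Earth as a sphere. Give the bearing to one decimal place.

Δλ = 18.6076 − -48.6773 = 67.2849°.
θ = atan2( sin Δλ · cos φ₂ , cos φ₁ · sin φ₂ − sin φ₁ · cos φ₂ · cos Δλ )
  = atan2(0.92210, 0.10076) = 83.764° → normalised to [0°, 360°): 83.764°.

83.8°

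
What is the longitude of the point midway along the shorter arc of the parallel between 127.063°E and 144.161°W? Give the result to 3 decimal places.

Signed shortest Δλ from +127.063° to -144.161° is +88.776°.
Midpoint longitude = +127.063° + (+88.776°)/2 = +127.063° + 44.388° = +171.451°.
(The naïve average (+127.063 + -144.161)/2 = -8.549° is on the wrong side of the globe.)

171.451°E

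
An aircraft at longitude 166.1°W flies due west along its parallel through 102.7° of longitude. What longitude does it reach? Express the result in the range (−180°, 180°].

91.2°E

Start at -166.1°; shift −102.7° → -268.8°.
-268.8° lies outside (−180°, 180°]; add 360° → +91.2°.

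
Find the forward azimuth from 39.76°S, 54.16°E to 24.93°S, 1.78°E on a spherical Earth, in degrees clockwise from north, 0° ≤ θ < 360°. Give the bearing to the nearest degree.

Δλ = 1.78 − 54.16 = -52.38°.
θ = atan2( sin Δλ · cos φ₂ , cos φ₁ · sin φ₂ − sin φ₁ · cos φ₂ · cos Δλ )
  = atan2(-0.71827, 0.03000) = -87.608° → normalised to [0°, 360°): 272.392°.

272°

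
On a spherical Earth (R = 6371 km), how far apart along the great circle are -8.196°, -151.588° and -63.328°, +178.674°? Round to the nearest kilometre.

Δλ = 178.674 − -151.588 = 330.262°; wrapped into (−180°, 180°]: -29.738°.
Δφ = -63.328 − -8.196 = -55.132°.
a = sin²(Δφ/2) + cos φ₁ · cos φ₂ · sin²(Δλ/2) = 0.243413.
c = 2·atan2(√a, √(1−a)) = 1.03192 rad → d = 6371·c ≈ 6574.34 km.

6574 km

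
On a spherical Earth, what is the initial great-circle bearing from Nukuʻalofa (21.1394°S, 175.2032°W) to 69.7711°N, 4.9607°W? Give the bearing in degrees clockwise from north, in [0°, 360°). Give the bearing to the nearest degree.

Δλ = -4.9607 − -175.2032 = 170.2425°.
θ = atan2( sin Δλ · cos φ₂ , cos φ₁ · sin φ₂ − sin φ₁ · cos φ₂ · cos Δλ )
  = atan2(0.05860, 0.75228) = 4.454° → normalised to [0°, 360°): 4.454°.

4°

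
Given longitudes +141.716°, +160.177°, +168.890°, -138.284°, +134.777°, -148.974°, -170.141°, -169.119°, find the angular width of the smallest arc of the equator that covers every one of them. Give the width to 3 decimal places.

86.939°

Sort the longitudes: -170.141°, -169.119°, -148.974°, -138.284°, +134.777°, +141.716°, +160.177°, +168.890°.
Eastward gaps between consecutive values (wrapping around): 1.022°, 20.145°, 10.690°, 273.061°, 6.939°, 18.461°, 8.713°, 20.969°.
Largest gap = 273.061° ⇒ minimal covering band is its complement: 360° − 273.061° = 86.939°.
Band runs from +134.777° eastward to -138.284°, crossing the antimeridian.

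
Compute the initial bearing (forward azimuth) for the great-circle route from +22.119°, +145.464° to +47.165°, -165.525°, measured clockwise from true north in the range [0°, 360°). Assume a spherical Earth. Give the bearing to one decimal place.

Δλ = -165.525 − 145.464 = -310.989°; wrapped into (−180°, 180°]: 49.011°.
θ = atan2( sin Δλ · cos φ₂ , cos φ₁ · sin φ₂ − sin φ₁ · cos φ₂ · cos Δλ )
  = atan2(0.51320, 0.51143) = 45.099° → normalised to [0°, 360°): 45.099°.

45.1°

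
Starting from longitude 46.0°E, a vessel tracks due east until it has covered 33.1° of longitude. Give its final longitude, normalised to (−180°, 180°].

Start at +46.0°; shift +33.1° → +79.1°.
+79.1° already lies in (−180°, 180°].

79.1°E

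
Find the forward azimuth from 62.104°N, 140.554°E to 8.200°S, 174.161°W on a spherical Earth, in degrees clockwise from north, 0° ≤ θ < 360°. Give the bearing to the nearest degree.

134°

Δλ = -174.161 − 140.554 = -314.715°; wrapped into (−180°, 180°]: 45.285°.
θ = atan2( sin Δλ · cos φ₂ , cos φ₁ · sin φ₂ − sin φ₁ · cos φ₂ · cos Δλ )
  = atan2(0.70335, -0.68220) = 134.125° → normalised to [0°, 360°): 134.125°.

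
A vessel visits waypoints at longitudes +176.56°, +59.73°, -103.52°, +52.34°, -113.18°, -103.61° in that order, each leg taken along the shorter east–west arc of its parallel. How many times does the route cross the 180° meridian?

0

Leg 1: +176.56° → +59.73°, shortest Δλ = -116.83° (west) — does not cross 180°.
Leg 2: +59.73° → -103.52°, shortest Δλ = -163.25° (west) — does not cross 180°.
Leg 3: -103.52° → +52.34°, shortest Δλ = 155.86° (east) — does not cross 180°.
Leg 4: +52.34° → -113.18°, shortest Δλ = -165.52° (west) — does not cross 180°.
Leg 5: -113.18° → -103.61°, shortest Δλ = 9.57° (east) — does not cross 180°.
Total crossings: 0.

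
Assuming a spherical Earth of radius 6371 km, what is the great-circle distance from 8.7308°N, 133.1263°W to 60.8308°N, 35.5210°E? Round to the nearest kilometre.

12216 km

Δλ = 35.5210 − -133.1263 = 168.6473°.
Δφ = 60.8308 − 8.7308 = 52.1000°.
a = sin²(Δφ/2) + cos φ₁ · cos φ₂ · sin²(Δλ/2) = 0.669887.
c = 2·atan2(√a, √(1−a)) = 1.91747 rad → d = 6371·c ≈ 12216.22 km.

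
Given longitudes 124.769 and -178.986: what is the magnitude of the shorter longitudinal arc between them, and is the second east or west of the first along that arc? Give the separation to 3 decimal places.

56.245° east

Raw difference: -178.986 − 124.769 = -303.755°.
Normalise into (−180°, 180°]: -303.755° + 360° = 56.245°.
Positive ⇒ the second point lies to the east; separation 56.245°.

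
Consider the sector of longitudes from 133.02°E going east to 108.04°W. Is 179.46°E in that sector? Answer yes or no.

Band width going east from +133.02° to -108.04°: ((-108.04 − 133.02) mod 360) = 118.94°.
Offset of +179.46° east of the west edge: ((179.46 − 133.02) mod 360) = 46.44°.
46.44° ≤ 118.94° ⇒ inside.

Yes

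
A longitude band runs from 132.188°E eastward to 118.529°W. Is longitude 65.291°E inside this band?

Band width going east from +132.188° to -118.529°: ((-118.529 − 132.188) mod 360) = 109.283°.
Offset of +65.291° east of the west edge: ((65.291 − 132.188) mod 360) = 293.103°.
293.103° > 109.283° ⇒ outside.

No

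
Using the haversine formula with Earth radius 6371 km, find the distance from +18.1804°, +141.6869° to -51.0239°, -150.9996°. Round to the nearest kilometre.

Δλ = -150.9996 − 141.6869 = -292.6865°; wrapped into (−180°, 180°]: 67.3135°.
Δφ = -51.0239 − 18.1804 = -69.2043°.
a = sin²(Δφ/2) + cos φ₁ · cos φ₂ · sin²(Δλ/2) = 0.506037.
c = 2·atan2(√a, √(1−a)) = 1.58287 rad → d = 6371·c ≈ 10084.46 km.

10084 km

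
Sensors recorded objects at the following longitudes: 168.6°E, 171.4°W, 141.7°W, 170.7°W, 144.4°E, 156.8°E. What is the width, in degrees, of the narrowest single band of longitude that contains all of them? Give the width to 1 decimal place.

73.9°

Sort the longitudes: -171.4°, -170.7°, -141.7°, +144.4°, +156.8°, +168.6°.
Eastward gaps between consecutive values (wrapping around): 0.7°, 29.0°, 286.1°, 12.4°, 11.8°, 20.0°.
Largest gap = 286.1° ⇒ minimal covering band is its complement: 360° − 286.1° = 73.9°.
Band runs from +144.4° eastward to -141.7°, crossing the antimeridian.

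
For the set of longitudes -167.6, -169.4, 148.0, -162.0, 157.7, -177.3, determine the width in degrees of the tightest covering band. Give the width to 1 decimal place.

Sort the longitudes: -177.3°, -169.4°, -167.6°, -162.0°, +148.0°, +157.7°.
Eastward gaps between consecutive values (wrapping around): 7.9°, 1.8°, 5.6°, 310.0°, 9.7°, 25.0°.
Largest gap = 310.0° ⇒ minimal covering band is its complement: 360° − 310.0° = 50.0°.
Band runs from +148.0° eastward to -162.0°, crossing the antimeridian.

50.0°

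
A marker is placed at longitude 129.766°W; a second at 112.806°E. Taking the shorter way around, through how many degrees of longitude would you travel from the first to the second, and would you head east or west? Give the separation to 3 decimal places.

117.428° west

Raw difference: 112.806 − -129.766 = 242.572°.
Normalise into (−180°, 180°]: 242.572° − 360° = -117.428°.
Negative ⇒ the second point lies to the west; separation 117.428°.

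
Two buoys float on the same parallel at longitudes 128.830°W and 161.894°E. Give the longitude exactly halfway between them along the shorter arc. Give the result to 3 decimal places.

Signed shortest Δλ from -128.830° to +161.894° is -69.276°.
Midpoint longitude = -128.830° + (-69.276°)/2 = -128.830° − 34.638° = -163.468°.
(The naïve average (-128.830 + +161.894)/2 = 16.532° is on the wrong side of the globe.)

163.468°W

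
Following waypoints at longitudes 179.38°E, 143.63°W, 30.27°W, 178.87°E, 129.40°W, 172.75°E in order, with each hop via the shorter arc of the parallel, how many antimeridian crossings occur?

4

Leg 1: +179.38° → -143.63°, shortest Δλ = 36.99° (east) — crosses 180°.
Leg 2: -143.63° → -30.27°, shortest Δλ = 113.36° (east) — does not cross 180°.
Leg 3: -30.27° → +178.87°, shortest Δλ = -150.86° (west) — crosses 180°.
Leg 4: +178.87° → -129.40°, shortest Δλ = 51.73° (east) — crosses 180°.
Leg 5: -129.40° → +172.75°, shortest Δλ = -57.85° (west) — crosses 180°.
Total crossings: 4.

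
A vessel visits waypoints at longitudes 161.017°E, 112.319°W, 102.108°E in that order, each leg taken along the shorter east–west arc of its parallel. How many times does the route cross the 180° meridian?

2

Leg 1: +161.017° → -112.319°, shortest Δλ = 86.664° (east) — crosses 180°.
Leg 2: -112.319° → +102.108°, shortest Δλ = -145.573° (west) — crosses 180°.
Total crossings: 2.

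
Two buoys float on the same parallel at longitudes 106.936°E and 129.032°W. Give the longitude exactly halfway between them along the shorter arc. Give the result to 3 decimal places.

Signed shortest Δλ from +106.936° to -129.032° is +124.032°.
Midpoint longitude = +106.936° + (+124.032°)/2 = +106.936° + 62.016° = +168.952°.
(The naïve average (+106.936 + -129.032)/2 = -11.048° is on the wrong side of the globe.)

168.952°E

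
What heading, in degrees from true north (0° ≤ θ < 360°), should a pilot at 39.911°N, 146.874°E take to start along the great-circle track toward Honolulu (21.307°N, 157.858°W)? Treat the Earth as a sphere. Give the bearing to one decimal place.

Δλ = -157.858 − 146.874 = -304.732°; wrapped into (−180°, 180°]: 55.268°.
θ = atan2( sin Δλ · cos φ₂ , cos φ₁ · sin φ₂ − sin φ₁ · cos φ₂ · cos Δλ )
  = atan2(0.76565, -0.06184) = 94.618° → normalised to [0°, 360°): 94.618°.

94.6°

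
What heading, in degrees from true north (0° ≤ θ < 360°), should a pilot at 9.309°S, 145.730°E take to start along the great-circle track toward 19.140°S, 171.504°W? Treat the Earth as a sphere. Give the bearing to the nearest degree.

Δλ = -171.504 − 145.730 = -317.234°; wrapped into (−180°, 180°]: 42.766°.
θ = atan2( sin Δλ · cos φ₂ , cos φ₁ · sin φ₂ − sin φ₁ · cos φ₂ · cos Δλ )
  = atan2(0.64147, -0.21137) = 108.238° → normalised to [0°, 360°): 108.238°.

108°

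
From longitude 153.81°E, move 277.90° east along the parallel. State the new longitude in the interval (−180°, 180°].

Start at +153.81°; shift +277.90° → +431.71°.
+431.71° lies outside (−180°, 180°]; subtract 360° → +71.71°.

71.71°E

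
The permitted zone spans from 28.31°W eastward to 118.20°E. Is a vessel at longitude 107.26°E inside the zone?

Band width going east from -28.31° to +118.20°: ((118.20 − -28.31) mod 360) = 146.51°.
Offset of +107.26° east of the west edge: ((107.26 − -28.31) mod 360) = 135.57°.
135.57° ≤ 146.51° ⇒ inside.

Yes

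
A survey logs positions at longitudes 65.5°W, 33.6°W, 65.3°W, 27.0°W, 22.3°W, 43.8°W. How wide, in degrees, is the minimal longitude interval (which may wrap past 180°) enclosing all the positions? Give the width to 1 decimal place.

43.2°

Sort the longitudes: -65.5°, -65.3°, -43.8°, -33.6°, -27.0°, -22.3°.
Eastward gaps between consecutive values (wrapping around): 0.2°, 21.5°, 10.2°, 6.6°, 4.7°, 316.8°.
Largest gap = 316.8° ⇒ minimal covering band is its complement: 360° − 316.8° = 43.2°.
Band runs from -65.5° eastward to -22.3°.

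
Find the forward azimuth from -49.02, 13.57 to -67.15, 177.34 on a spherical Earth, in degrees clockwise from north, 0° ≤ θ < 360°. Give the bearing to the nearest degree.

173°

Δλ = 177.34 − 13.57 = 163.77°.
θ = atan2( sin Δλ · cos φ₂ , cos φ₁ · sin φ₂ − sin φ₁ · cos φ₂ · cos Δλ )
  = atan2(0.10853, -0.88581) = 173.015° → normalised to [0°, 360°): 173.015°.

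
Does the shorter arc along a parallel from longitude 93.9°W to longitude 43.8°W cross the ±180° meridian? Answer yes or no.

Signed shortest Δλ = ((-43.8 − -93.9 + 180) mod 360) − 180 = 50.1°.
Going east by 50.1° from -93.9° reaches -43.8° without touching 180°.

No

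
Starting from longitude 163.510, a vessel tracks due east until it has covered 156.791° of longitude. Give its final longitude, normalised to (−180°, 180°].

-39.699°

Start at +163.510°; shift +156.791° → +320.301°.
+320.301° lies outside (−180°, 180°]; subtract 360° → -39.699°.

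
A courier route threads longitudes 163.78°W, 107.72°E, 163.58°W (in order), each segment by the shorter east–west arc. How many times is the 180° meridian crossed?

2

Leg 1: -163.78° → +107.72°, shortest Δλ = -88.5° (west) — crosses 180°.
Leg 2: +107.72° → -163.58°, shortest Δλ = 88.7° (east) — crosses 180°.
Total crossings: 2.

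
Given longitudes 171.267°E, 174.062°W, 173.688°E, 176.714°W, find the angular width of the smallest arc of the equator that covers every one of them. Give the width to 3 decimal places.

14.671°

Sort the longitudes: -176.714°, -174.062°, +171.267°, +173.688°.
Eastward gaps between consecutive values (wrapping around): 2.652°, 345.329°, 2.421°, 9.598°.
Largest gap = 345.329° ⇒ minimal covering band is its complement: 360° − 345.329° = 14.671°.
Band runs from +171.267° eastward to -174.062°, crossing the antimeridian.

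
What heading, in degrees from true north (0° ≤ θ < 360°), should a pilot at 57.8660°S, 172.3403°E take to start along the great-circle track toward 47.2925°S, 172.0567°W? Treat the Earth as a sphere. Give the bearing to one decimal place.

48.3°

Δλ = -172.0567 − 172.3403 = -344.3970°; wrapped into (−180°, 180°]: 15.6030°.
θ = atan2( sin Δλ · cos φ₂ , cos φ₁ · sin φ₂ − sin φ₁ · cos φ₂ · cos Δλ )
  = atan2(0.18243, 0.16233) = 48.337° → normalised to [0°, 360°): 48.337°.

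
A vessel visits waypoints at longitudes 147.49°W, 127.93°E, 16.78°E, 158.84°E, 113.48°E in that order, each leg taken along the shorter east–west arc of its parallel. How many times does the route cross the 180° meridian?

Leg 1: -147.49° → +127.93°, shortest Δλ = -84.58° (west) — crosses 180°.
Leg 2: +127.93° → +16.78°, shortest Δλ = -111.15° (west) — does not cross 180°.
Leg 3: +16.78° → +158.84°, shortest Δλ = 142.06° (east) — does not cross 180°.
Leg 4: +158.84° → +113.48°, shortest Δλ = -45.36° (west) — does not cross 180°.
Total crossings: 1.

1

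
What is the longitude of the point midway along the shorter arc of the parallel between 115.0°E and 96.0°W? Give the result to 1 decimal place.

Signed shortest Δλ from +115.0° to -96.0° is +149.0°.
Midpoint longitude = +115.0° + (+149.0°)/2 = +115.0° + 74.5° = +189.5°.
Normalise into (−180°, 180°]: -170.5°.
(The naïve average (+115.0 + -96.0)/2 = 9.5° is on the wrong side of the globe.)

170.5°W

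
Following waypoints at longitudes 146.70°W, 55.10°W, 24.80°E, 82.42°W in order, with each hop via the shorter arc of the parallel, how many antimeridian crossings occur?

0

Leg 1: -146.70° → -55.10°, shortest Δλ = 91.6° (east) — does not cross 180°.
Leg 2: -55.10° → +24.80°, shortest Δλ = 79.9° (east) — does not cross 180°.
Leg 3: +24.80° → -82.42°, shortest Δλ = -107.22° (west) — does not cross 180°.
Total crossings: 0.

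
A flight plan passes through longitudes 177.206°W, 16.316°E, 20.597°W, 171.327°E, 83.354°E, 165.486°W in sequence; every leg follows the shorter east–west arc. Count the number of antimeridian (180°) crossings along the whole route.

Leg 1: -177.206° → +16.316°, shortest Δλ = -166.478° (west) — crosses 180°.
Leg 2: +16.316° → -20.597°, shortest Δλ = -36.913° (west) — does not cross 180°.
Leg 3: -20.597° → +171.327°, shortest Δλ = -168.076° (west) — crosses 180°.
Leg 4: +171.327° → +83.354°, shortest Δλ = -87.973° (west) — does not cross 180°.
Leg 5: +83.354° → -165.486°, shortest Δλ = 111.16° (east) — crosses 180°.
Total crossings: 3.

3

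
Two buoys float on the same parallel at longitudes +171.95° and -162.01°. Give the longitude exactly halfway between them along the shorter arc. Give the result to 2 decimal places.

-175.03°

Signed shortest Δλ from +171.95° to -162.01° is +26.04°.
Midpoint longitude = +171.95° + (+26.04°)/2 = +171.95° + 13.02° = +184.97°.
Normalise into (−180°, 180°]: -175.03°.
(The naïve average (+171.95 + -162.01)/2 = 4.97° is on the wrong side of the globe.)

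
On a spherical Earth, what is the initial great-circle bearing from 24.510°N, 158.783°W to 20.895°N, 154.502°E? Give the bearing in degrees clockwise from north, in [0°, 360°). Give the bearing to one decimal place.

Δλ = 154.502 − -158.783 = 313.285°; wrapped into (−180°, 180°]: -46.715°.
θ = atan2( sin Δλ · cos φ₂ , cos φ₁ · sin φ₂ − sin φ₁ · cos φ₂ · cos Δλ )
  = atan2(-0.68008, 0.05879) = -85.059° → normalised to [0°, 360°): 274.941°.

274.9°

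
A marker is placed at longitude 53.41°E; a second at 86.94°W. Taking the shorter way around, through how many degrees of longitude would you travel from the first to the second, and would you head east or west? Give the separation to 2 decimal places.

140.35° west

Raw difference: -86.94 − 53.41 = -140.35°.
Normalise into (−180°, 180°]: -140.35° stays -140.35°.
Negative ⇒ the second point lies to the west; separation 140.35°.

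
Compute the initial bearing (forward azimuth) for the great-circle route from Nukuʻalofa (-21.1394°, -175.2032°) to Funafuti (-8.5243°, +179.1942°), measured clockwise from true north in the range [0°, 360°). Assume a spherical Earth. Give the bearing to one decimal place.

Δλ = 179.1942 − -175.2032 = 354.3974°; wrapped into (−180°, 180°]: -5.6026°.
θ = atan2( sin Δλ · cos φ₂ , cos φ₁ · sin φ₂ − sin φ₁ · cos φ₂ · cos Δλ )
  = atan2(-0.09655, 0.21670) = -24.015° → normalised to [0°, 360°): 335.985°.

336.0°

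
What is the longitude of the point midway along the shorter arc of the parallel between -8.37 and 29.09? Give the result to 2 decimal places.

Signed shortest Δλ from -8.37° to +29.09° is +37.46°.
Midpoint longitude = -8.37° + (+37.46°)/2 = -8.37° + 18.73° = +10.36°.

+10.36°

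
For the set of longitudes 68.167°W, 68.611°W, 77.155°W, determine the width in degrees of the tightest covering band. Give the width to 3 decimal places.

8.988°

Sort the longitudes: -77.155°, -68.611°, -68.167°.
Eastward gaps between consecutive values (wrapping around): 8.544°, 0.444°, 351.012°.
Largest gap = 351.012° ⇒ minimal covering band is its complement: 360° − 351.012° = 8.988°.
Band runs from -77.155° eastward to -68.167°.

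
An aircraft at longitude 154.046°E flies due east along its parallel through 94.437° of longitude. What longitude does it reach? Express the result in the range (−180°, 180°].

111.517°W

Start at +154.046°; shift +94.437° → +248.483°.
+248.483° lies outside (−180°, 180°]; subtract 360° → -111.517°.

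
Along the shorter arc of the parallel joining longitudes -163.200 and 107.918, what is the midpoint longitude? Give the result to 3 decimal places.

+152.359°

Signed shortest Δλ from -163.200° to +107.918° is -88.882°.
Midpoint longitude = -163.200° + (-88.882°)/2 = -163.200° − 44.441° = -207.641°.
Normalise into (−180°, 180°]: +152.359°.
(The naïve average (-163.200 + +107.918)/2 = -27.641° is on the wrong side of the globe.)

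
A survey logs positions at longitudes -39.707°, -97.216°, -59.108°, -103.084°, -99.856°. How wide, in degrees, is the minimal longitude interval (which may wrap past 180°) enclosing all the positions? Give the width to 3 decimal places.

Sort the longitudes: -103.084°, -99.856°, -97.216°, -59.108°, -39.707°.
Eastward gaps between consecutive values (wrapping around): 3.228°, 2.640°, 38.108°, 19.401°, 296.623°.
Largest gap = 296.623° ⇒ minimal covering band is its complement: 360° − 296.623° = 63.377°.
Band runs from -103.084° eastward to -39.707°.

63.377°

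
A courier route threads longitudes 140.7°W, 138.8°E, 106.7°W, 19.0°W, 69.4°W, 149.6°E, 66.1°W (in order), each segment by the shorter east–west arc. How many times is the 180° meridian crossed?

4

Leg 1: -140.7° → +138.8°, shortest Δλ = -80.5° (west) — crosses 180°.
Leg 2: +138.8° → -106.7°, shortest Δλ = 114.5° (east) — crosses 180°.
Leg 3: -106.7° → -19.0°, shortest Δλ = 87.7° (east) — does not cross 180°.
Leg 4: -19.0° → -69.4°, shortest Δλ = -50.4° (west) — does not cross 180°.
Leg 5: -69.4° → +149.6°, shortest Δλ = -141.0° (west) — crosses 180°.
Leg 6: +149.6° → -66.1°, shortest Δλ = 144.3° (east) — crosses 180°.
Total crossings: 4.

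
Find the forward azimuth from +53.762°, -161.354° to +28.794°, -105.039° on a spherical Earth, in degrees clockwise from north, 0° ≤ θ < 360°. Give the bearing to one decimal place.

Δλ = -105.039 − -161.354 = 56.315°.
θ = atan2( sin Δλ · cos φ₂ , cos φ₁ · sin φ₂ − sin φ₁ · cos φ₂ · cos Δλ )
  = atan2(0.72922, -0.10730) = 98.371° → normalised to [0°, 360°): 98.371°.

98.4°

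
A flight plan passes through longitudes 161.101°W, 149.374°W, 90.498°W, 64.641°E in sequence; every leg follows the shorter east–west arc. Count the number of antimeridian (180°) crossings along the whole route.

0

Leg 1: -161.101° → -149.374°, shortest Δλ = 11.727° (east) — does not cross 180°.
Leg 2: -149.374° → -90.498°, shortest Δλ = 58.876° (east) — does not cross 180°.
Leg 3: -90.498° → +64.641°, shortest Δλ = 155.139° (east) — does not cross 180°.
Total crossings: 0.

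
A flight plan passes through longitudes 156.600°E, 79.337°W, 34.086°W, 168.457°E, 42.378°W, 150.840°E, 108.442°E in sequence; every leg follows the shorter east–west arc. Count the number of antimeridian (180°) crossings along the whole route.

Leg 1: +156.600° → -79.337°, shortest Δλ = 124.063° (east) — crosses 180°.
Leg 2: -79.337° → -34.086°, shortest Δλ = 45.251° (east) — does not cross 180°.
Leg 3: -34.086° → +168.457°, shortest Δλ = -157.457° (west) — crosses 180°.
Leg 4: +168.457° → -42.378°, shortest Δλ = 149.165° (east) — crosses 180°.
Leg 5: -42.378° → +150.840°, shortest Δλ = -166.782° (west) — crosses 180°.
Leg 6: +150.840° → +108.442°, shortest Δλ = -42.398° (west) — does not cross 180°.
Total crossings: 4.

4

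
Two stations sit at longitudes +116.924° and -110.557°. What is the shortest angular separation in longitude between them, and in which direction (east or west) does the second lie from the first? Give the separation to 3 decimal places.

132.519° east

Raw difference: -110.557 − 116.924 = -227.481°.
Normalise into (−180°, 180°]: -227.481° + 360° = 132.519°.
Positive ⇒ the second point lies to the east; separation 132.519°.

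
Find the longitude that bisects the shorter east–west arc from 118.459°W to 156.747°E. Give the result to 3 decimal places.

Signed shortest Δλ from -118.459° to +156.747° is -84.794°.
Midpoint longitude = -118.459° + (-84.794°)/2 = -118.459° − 42.397° = -160.856°.
(The naïve average (-118.459 + +156.747)/2 = 19.144° is on the wrong side of the globe.)

160.856°W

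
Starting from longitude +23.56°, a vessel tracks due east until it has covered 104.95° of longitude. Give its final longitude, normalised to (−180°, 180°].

Start at +23.56°; shift +104.95° → +128.51°.
+128.51° already lies in (−180°, 180°].

+128.51°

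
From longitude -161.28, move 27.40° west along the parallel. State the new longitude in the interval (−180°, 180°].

Start at -161.28°; shift −27.40° → -188.68°.
-188.68° lies outside (−180°, 180°]; add 360° → +171.32°.

+171.32°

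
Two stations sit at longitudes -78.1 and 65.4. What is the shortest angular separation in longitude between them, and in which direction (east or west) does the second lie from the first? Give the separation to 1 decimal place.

143.5° east

Raw difference: 65.4 − -78.1 = 143.5°.
Normalise into (−180°, 180°]: 143.5° stays 143.5°.
Positive ⇒ the second point lies to the east; separation 143.5°.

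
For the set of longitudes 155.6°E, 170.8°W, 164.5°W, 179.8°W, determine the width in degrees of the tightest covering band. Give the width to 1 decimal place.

Sort the longitudes: -179.8°, -170.8°, -164.5°, +155.6°.
Eastward gaps between consecutive values (wrapping around): 9.0°, 6.3°, 320.1°, 24.6°.
Largest gap = 320.1° ⇒ minimal covering band is its complement: 360° − 320.1° = 39.9°.
Band runs from +155.6° eastward to -164.5°, crossing the antimeridian.

39.9°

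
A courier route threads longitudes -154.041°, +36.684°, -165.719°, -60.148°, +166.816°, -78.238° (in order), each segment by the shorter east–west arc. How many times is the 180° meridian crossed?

4

Leg 1: -154.041° → +36.684°, shortest Δλ = -169.275° (west) — crosses 180°.
Leg 2: +36.684° → -165.719°, shortest Δλ = 157.597° (east) — crosses 180°.
Leg 3: -165.719° → -60.148°, shortest Δλ = 105.571° (east) — does not cross 180°.
Leg 4: -60.148° → +166.816°, shortest Δλ = -133.036° (west) — crosses 180°.
Leg 5: +166.816° → -78.238°, shortest Δλ = 114.946° (east) — crosses 180°.
Total crossings: 4.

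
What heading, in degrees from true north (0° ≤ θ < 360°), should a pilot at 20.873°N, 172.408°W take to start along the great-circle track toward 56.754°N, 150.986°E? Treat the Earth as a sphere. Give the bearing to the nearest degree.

Δλ = 150.986 − -172.408 = 323.394°; wrapped into (−180°, 180°]: -36.606°.
θ = atan2( sin Δλ · cos φ₂ , cos φ₁ · sin φ₂ − sin φ₁ · cos φ₂ · cos Δλ )
  = atan2(-0.32692, 0.62463) = -27.626° → normalised to [0°, 360°): 332.374°.

332°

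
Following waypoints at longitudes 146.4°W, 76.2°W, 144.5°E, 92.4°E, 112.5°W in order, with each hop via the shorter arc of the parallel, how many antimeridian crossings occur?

Leg 1: -146.4° → -76.2°, shortest Δλ = 70.2° (east) — does not cross 180°.
Leg 2: -76.2° → +144.5°, shortest Δλ = -139.3° (west) — crosses 180°.
Leg 3: +144.5° → +92.4°, shortest Δλ = -52.1° (west) — does not cross 180°.
Leg 4: +92.4° → -112.5°, shortest Δλ = 155.1° (east) — crosses 180°.
Total crossings: 2.

2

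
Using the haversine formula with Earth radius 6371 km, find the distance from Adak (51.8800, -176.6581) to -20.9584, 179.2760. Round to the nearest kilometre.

8109 km

Δλ = 179.2760 − -176.6581 = 355.9341°; wrapped into (−180°, 180°]: -4.0659°.
Δφ = -20.9584 − 51.8800 = -72.8384°.
a = sin²(Δφ/2) + cos φ₁ · cos φ₂ · sin²(Δλ/2) = 0.353192.
c = 2·atan2(√a, √(1−a)) = 1.27279 rad → d = 6371·c ≈ 8108.93 km.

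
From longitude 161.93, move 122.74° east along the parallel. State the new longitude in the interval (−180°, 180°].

Start at +161.93°; shift +122.74° → +284.67°.
+284.67° lies outside (−180°, 180°]; subtract 360° → -75.33°.

-75.33°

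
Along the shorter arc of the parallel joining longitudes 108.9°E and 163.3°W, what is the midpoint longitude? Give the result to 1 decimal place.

152.8°E

Signed shortest Δλ from +108.9° to -163.3° is +87.8°.
Midpoint longitude = +108.9° + (+87.8°)/2 = +108.9° + 43.9° = +152.8°.
(The naïve average (+108.9 + -163.3)/2 = -27.2° is on the wrong side of the globe.)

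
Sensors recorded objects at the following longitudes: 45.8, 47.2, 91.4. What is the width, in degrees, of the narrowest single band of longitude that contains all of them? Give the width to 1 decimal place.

Sort the longitudes: +45.8°, +47.2°, +91.4°.
Eastward gaps between consecutive values (wrapping around): 1.4°, 44.2°, 314.4°.
Largest gap = 314.4° ⇒ minimal covering band is its complement: 360° − 314.4° = 45.6°.
Band runs from +45.8° eastward to +91.4°.

45.6°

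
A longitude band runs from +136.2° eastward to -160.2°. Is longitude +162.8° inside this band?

Band width going east from +136.2° to -160.2°: ((-160.2 − 136.2) mod 360) = 63.6°.
Offset of +162.8° east of the west edge: ((162.8 − 136.2) mod 360) = 26.6°.
26.6° ≤ 63.6° ⇒ inside.

Yes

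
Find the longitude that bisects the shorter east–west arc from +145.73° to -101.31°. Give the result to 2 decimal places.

Signed shortest Δλ from +145.73° to -101.31° is +112.96°.
Midpoint longitude = +145.73° + (+112.96°)/2 = +145.73° + 56.48° = +202.21°.
Normalise into (−180°, 180°]: -157.79°.
(The naïve average (+145.73 + -101.31)/2 = 22.21° is on the wrong side of the globe.)

-157.79°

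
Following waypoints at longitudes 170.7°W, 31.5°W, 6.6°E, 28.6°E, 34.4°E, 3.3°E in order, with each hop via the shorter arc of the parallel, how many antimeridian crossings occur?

Leg 1: -170.7° → -31.5°, shortest Δλ = 139.2° (east) — does not cross 180°.
Leg 2: -31.5° → +6.6°, shortest Δλ = 38.1° (east) — does not cross 180°.
Leg 3: +6.6° → +28.6°, shortest Δλ = 22.0° (east) — does not cross 180°.
Leg 4: +28.6° → +34.4°, shortest Δλ = 5.8° (east) — does not cross 180°.
Leg 5: +34.4° → +3.3°, shortest Δλ = -31.1° (west) — does not cross 180°.
Total crossings: 0.

0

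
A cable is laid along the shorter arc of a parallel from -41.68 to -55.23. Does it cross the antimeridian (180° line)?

No

Signed shortest Δλ = ((-55.23 − -41.68 + 180) mod 360) − 180 = -13.55°.
Going west by 13.55° from -41.68° reaches -55.23° without touching 180°.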